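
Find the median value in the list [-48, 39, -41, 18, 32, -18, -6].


First, sort the list: [-48, -41, -18, -6, 18, 32, 39]
The list has 7 elements (odd count).
The middle index is 3 (0-based), and the element there is -6.
Final answer: -6


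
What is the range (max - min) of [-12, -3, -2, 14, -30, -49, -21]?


Maximum value: 14
Minimum value: -49
Range = 14 - (-49) = 63
Final answer: 63


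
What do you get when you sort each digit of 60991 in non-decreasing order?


The number 60991 has digits: 6, 0, 9, 9, 1
Sorted: 0, 1, 6, 9, 9
Joining the sorted digits gives the result.
Final answer: 01699


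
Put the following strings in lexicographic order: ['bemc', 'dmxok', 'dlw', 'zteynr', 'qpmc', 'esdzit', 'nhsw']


Compare strings character by character (the first differing letter decides):
  'bemc' < 'dlw' since 'b' < 'd' at position 1
  'dlw' < 'dmxok' since 'l' < 'm' at position 2
  'dmxok' < 'esdzit' since 'd' < 'e' at position 1
  'esdzit' < 'nhsw' since 'e' < 'n' at position 1
  'nhsw' < 'qpmc' since 'n' < 'q' at position 1
  'qpmc' < 'zteynr' since 'q' < 'z' at position 1
Chaining these comparisons gives the alphabetical order.
Final answer: ['bemc', 'dlw', 'dmxok', 'esdzit', 'nhsw', 'qpmc', 'zteynr']


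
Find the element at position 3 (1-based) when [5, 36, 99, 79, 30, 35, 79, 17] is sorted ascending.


Sort ascending: [5, 17, 30, 35, 36, 79, 79, 99]
The 3rd element (1-indexed) is at index 2.
Value = 30
Final answer: 30


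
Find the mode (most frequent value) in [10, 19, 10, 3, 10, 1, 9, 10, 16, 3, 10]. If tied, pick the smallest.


Count the frequency of each value:
  1 appears 1 time(s)
  3 appears 2 time(s)
  9 appears 1 time(s)
  10 appears 5 time(s)
  16 appears 1 time(s)
  19 appears 1 time(s)
Maximum frequency is 5.
Only 10 reaches that frequency, so it is the mode.
Final answer: 10


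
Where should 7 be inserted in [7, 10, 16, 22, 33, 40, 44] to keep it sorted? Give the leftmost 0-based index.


List is sorted: [7, 10, 16, 22, 33, 40, 44]
We need the leftmost position where 7 can be inserted, i.e. the first index whose element is >= 7 (or the end of the list if none is).
Binary search with low=0, high=7 (0-based indices):
  low=0, high=7, mid=3: a[3]=22 >= 7, so high = 3
  low=0, high=3, mid=1: a[1]=10 >= 7, so high = 1
  low=0, high=1, mid=0: a[0]=7 >= 7, so high = 0
Now low = high = 0, so the insertion index is 0.
Final answer: 0


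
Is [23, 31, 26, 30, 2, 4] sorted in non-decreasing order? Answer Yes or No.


Check consecutive pairs:
  23 <= 31? True
  31 <= 26? False
  26 <= 30? True
  30 <= 2? False
  2 <= 4? True
2 consecutive pair(s) are out of order, so the list is not sorted.
Final answer: No


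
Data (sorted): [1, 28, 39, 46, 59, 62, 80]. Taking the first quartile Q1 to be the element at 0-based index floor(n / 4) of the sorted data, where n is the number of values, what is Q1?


The list has n = 7 elements.
Q1 index = floor(7 / 4) = floor(1.75) = 1
Counting from index 0 in the sorted data, the element at index 1 is 28.
Final answer: 28


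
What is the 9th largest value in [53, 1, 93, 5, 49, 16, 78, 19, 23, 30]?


Sort descending: [93, 78, 53, 49, 30, 23, 19, 16, 5, 1]
The 9th element (1-indexed) is at index 8.
Value = 5
Final answer: 5


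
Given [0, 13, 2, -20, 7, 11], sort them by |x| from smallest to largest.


Compute absolute values:
  |0| = 0
  |13| = 13
  |2| = 2
  |-20| = 20
  |7| = 7
  |11| = 11
Absolute values in increasing order: 0 < 2 < 7 < 11 < 13 < 20
Listing the original numbers in that order gives the answer.
Final answer: [0, 2, 7, 11, 13, -20]


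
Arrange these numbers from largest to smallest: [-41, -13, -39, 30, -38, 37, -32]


Original list: [-41, -13, -39, 30, -38, 37, -32]
Repeatedly take the largest remaining element:
  Remaining [-41, -13, -39, 30, -38, 37, -32] -> largest is 37
  Remaining [-41, -13, -39, 30, -38, -32] -> largest is 30
  Remaining [-41, -13, -39, -38, -32] -> largest is -13
  Remaining [-41, -39, -38, -32] -> largest is -32
  Remaining [-41, -39, -38] -> largest is -38
  Remaining [-41, -39] -> largest is -39
  Remaining [-41] -> largest is -41
Collecting the picks in order gives the descending list.
Final answer: [37, 30, -13, -32, -38, -39, -41]


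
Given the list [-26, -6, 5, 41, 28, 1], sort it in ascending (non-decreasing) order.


Original list: [-26, -6, 5, 41, 28, 1]
Repeatedly take the smallest remaining element:
  Remaining [-26, -6, 5, 41, 28, 1] -> smallest is -26
  Remaining [-6, 5, 41, 28, 1] -> smallest is -6
  Remaining [5, 41, 28, 1] -> smallest is 1
  Remaining [5, 41, 28] -> smallest is 5
  Remaining [41, 28] -> smallest is 28
  Remaining [41] -> smallest is 41
Collecting the picks in order gives the sorted list.
Final answer: [-26, -6, 1, 5, 28, 41]


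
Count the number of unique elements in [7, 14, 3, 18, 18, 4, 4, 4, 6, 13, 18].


List all unique values:
Distinct values: [3, 4, 6, 7, 13, 14, 18]
Count = 7
Final answer: 7


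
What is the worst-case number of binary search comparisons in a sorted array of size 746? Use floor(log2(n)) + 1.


Binary search halves the search space each step.
Maximum comparisons = floor(log2(746)) + 1
log2(746) = 9.543
floor(log2(746)) = 9, so 9 + 1 = 10
Final answer: 10


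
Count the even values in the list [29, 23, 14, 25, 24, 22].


Check each element:
  29 is odd
  23 is odd
  14 is even
  25 is odd
  24 is even
  22 is even
Evens: [14, 24, 22]
Count of evens = 3
Final answer: 3


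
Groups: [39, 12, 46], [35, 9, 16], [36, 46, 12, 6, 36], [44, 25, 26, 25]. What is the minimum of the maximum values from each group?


Find max of each group:
  Group 1: [39, 12, 46] -> max = 46
  Group 2: [35, 9, 16] -> max = 35
  Group 3: [36, 46, 12, 6, 36] -> max = 46
  Group 4: [44, 25, 26, 25] -> max = 44
Maxes: [46, 35, 46, 44]
Minimum of maxes = 35
Final answer: 35


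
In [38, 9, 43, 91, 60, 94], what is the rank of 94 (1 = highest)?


Sort descending: [94, 91, 60, 43, 38, 9]
Find 94 in the sorted list.
94 is at position 1.
Final answer: 1


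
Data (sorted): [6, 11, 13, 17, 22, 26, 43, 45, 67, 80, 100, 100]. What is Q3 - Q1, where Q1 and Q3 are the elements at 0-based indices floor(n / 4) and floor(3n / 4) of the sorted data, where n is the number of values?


The data has n = 12 elements.
Q1 index = floor(12 / 4) = floor(3) = 3; Q3 index = floor(3 * 12 / 4) = floor(9) = 9
Q1 = element at index 3 = 17
Q3 = element at index 9 = 80
IQR = 80 - 17 = 63
Final answer: 63


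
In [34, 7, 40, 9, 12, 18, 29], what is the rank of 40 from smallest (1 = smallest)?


Sort ascending: [7, 9, 12, 18, 29, 34, 40]
Find 40 in the sorted list.
40 is at position 7 (1-indexed).
Final answer: 7


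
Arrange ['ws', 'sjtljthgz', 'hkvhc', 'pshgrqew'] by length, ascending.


Compute lengths:
  'ws' has length 2
  'sjtljthgz' has length 9
  'hkvhc' has length 5
  'pshgrqew' has length 8
Lengths in increasing order: 2 < 5 < 8 < 9
Listing the words in that order gives the answer.
Final answer: ['ws', 'hkvhc', 'pshgrqew', 'sjtljthgz']


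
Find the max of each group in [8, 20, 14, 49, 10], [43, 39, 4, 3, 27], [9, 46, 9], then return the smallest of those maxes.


Find max of each group:
  Group 1: [8, 20, 14, 49, 10] -> max = 49
  Group 2: [43, 39, 4, 3, 27] -> max = 43
  Group 3: [9, 46, 9] -> max = 46
Maxes: [49, 43, 46]
Minimum of maxes = 43
Final answer: 43


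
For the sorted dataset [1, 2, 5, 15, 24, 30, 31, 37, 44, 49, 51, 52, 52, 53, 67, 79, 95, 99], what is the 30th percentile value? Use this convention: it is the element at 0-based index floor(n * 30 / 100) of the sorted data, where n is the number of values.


The dataset has n = 18 elements.
Index = floor(18 * 30 / 100) = floor(540 / 100) = floor(5.4) = 5
Counting from index 0 in the sorted data, the element at index 5 is 30.
Final answer: 30


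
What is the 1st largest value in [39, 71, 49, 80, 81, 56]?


Sort descending: [81, 80, 71, 56, 49, 39]
The 1st element (1-indexed) is at index 0.
Value = 81
Final answer: 81


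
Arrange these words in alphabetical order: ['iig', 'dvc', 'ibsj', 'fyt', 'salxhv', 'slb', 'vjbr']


Compare strings character by character (the first differing letter decides):
  'dvc' < 'fyt' since 'd' < 'f' at position 1
  'fyt' < 'ibsj' since 'f' < 'i' at position 1
  'ibsj' < 'iig' since 'b' < 'i' at position 2
  'iig' < 'salxhv' since 'i' < 's' at position 1
  'salxhv' < 'slb' since 'a' < 'l' at position 2
  'slb' < 'vjbr' since 's' < 'v' at position 1
Chaining these comparisons gives the alphabetical order.
Final answer: ['dvc', 'fyt', 'ibsj', 'iig', 'salxhv', 'slb', 'vjbr']


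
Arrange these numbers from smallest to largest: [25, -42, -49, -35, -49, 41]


Original list: [25, -42, -49, -35, -49, 41]
Repeatedly take the smallest remaining element:
  Remaining [25, -42, -49, -35, -49, 41] -> smallest is -49
  Remaining [25, -42, -35, -49, 41] -> smallest is -49
  Remaining [25, -42, -35, 41] -> smallest is -42
  Remaining [25, -35, 41] -> smallest is -35
  Remaining [25, 41] -> smallest is 25
  Remaining [41] -> smallest is 41
Collecting the picks in order gives the sorted list.
Final answer: [-49, -49, -42, -35, 25, 41]


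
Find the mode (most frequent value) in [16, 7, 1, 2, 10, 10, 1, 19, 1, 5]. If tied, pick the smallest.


Count the frequency of each value:
  1 appears 3 time(s)
  2 appears 1 time(s)
  5 appears 1 time(s)
  7 appears 1 time(s)
  10 appears 2 time(s)
  16 appears 1 time(s)
  19 appears 1 time(s)
Maximum frequency is 3.
Only 1 reaches that frequency, so it is the mode.
Final answer: 1


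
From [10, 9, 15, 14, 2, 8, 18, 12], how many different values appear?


List all unique values:
Distinct values: [2, 8, 9, 10, 12, 14, 15, 18]
Count = 8
Final answer: 8


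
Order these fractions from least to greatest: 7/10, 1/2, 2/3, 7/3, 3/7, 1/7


Convert to decimal for comparison:
  7/10 = 0.7
  1/2 = 0.5
  2/3 = 0.6667
  7/3 = 2.3333
  3/7 = 0.4286
  1/7 = 0.1429
Decimals in increasing order: 0.1429 < 0.4286 < 0.5 < 0.6667 < 0.7 < 2.3333
Writing each back as its fraction gives the sorted order.
Final answer: 1/7, 3/7, 1/2, 2/3, 7/10, 7/3


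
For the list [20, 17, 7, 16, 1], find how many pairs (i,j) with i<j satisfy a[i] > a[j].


For each element, count the later elements that are smaller than it:
  20 (index 0): smaller elements after it = [17, 7, 16, 1] -> 4
  17 (index 1): smaller elements after it = [7, 16, 1] -> 3
  7 (index 2): smaller elements after it = [1] -> 1
  16 (index 3): smaller elements after it = [1] -> 1
Total inversions = 4 + 3 + 1 + 1 = 9
Final answer: 9


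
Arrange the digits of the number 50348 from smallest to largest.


The number 50348 has digits: 5, 0, 3, 4, 8
Sorted: 0, 3, 4, 5, 8
Joining the sorted digits gives the result.
Final answer: 03458


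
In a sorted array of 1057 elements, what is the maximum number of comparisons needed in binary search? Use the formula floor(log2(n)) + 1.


Binary search halves the search space each step.
Maximum comparisons = floor(log2(1057)) + 1
log2(1057) = 10.0458
floor(log2(1057)) = 10, so 10 + 1 = 11
Final answer: 11


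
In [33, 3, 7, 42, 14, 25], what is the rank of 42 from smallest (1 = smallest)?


Sort ascending: [3, 7, 14, 25, 33, 42]
Find 42 in the sorted list.
42 is at position 6 (1-indexed).
Final answer: 6


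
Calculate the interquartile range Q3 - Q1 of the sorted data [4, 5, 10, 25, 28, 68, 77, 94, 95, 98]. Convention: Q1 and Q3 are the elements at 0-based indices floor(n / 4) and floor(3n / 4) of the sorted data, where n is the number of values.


The data has n = 10 elements.
Q1 index = floor(10 / 4) = floor(2.5) = 2; Q3 index = floor(3 * 10 / 4) = floor(7.5) = 7
Q1 = element at index 2 = 10
Q3 = element at index 7 = 94
IQR = 94 - 10 = 84
Final answer: 84


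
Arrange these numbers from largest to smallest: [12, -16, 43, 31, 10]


Original list: [12, -16, 43, 31, 10]
Repeatedly take the largest remaining element:
  Remaining [12, -16, 43, 31, 10] -> largest is 43
  Remaining [12, -16, 31, 10] -> largest is 31
  Remaining [12, -16, 10] -> largest is 12
  Remaining [-16, 10] -> largest is 10
  Remaining [-16] -> largest is -16
Collecting the picks in order gives the descending list.
Final answer: [43, 31, 12, 10, -16]


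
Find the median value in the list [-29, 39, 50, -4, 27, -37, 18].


First, sort the list: [-37, -29, -4, 18, 27, 39, 50]
The list has 7 elements (odd count).
The middle index is 3 (0-based), and the element there is 18.
Final answer: 18


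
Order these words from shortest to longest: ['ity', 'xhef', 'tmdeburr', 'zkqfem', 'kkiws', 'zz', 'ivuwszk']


Compute lengths:
  'ity' has length 3
  'xhef' has length 4
  'tmdeburr' has length 8
  'zkqfem' has length 6
  'kkiws' has length 5
  'zz' has length 2
  'ivuwszk' has length 7
Lengths in increasing order: 2 < 3 < 4 < 5 < 6 < 7 < 8
Listing the words in that order gives the answer.
Final answer: ['zz', 'ity', 'xhef', 'kkiws', 'zkqfem', 'ivuwszk', 'tmdeburr']


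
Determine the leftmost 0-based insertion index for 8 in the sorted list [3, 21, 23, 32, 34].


List is sorted: [3, 21, 23, 32, 34]
We need the leftmost position where 8 can be inserted, i.e. the first index whose element is >= 8 (or the end of the list if none is).
Binary search with low=0, high=5 (0-based indices):
  low=0, high=5, mid=2: a[2]=23 >= 8, so high = 2
  low=0, high=2, mid=1: a[1]=21 >= 8, so high = 1
  low=0, high=1, mid=0: a[0]=3 < 8, so low = 1
Now low = high = 1, so the insertion index is 1.
Final answer: 1


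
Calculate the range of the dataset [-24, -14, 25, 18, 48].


Maximum value: 48
Minimum value: -24
Range = 48 - (-24) = 72
Final answer: 72


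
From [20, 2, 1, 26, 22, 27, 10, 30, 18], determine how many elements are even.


Check each element:
  20 is even
  2 is even
  1 is odd
  26 is even
  22 is even
  27 is odd
  10 is even
  30 is even
  18 is even
Evens: [20, 2, 26, 22, 10, 30, 18]
Count of evens = 7
Final answer: 7


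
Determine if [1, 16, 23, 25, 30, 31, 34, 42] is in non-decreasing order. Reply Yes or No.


Check consecutive pairs:
  1 <= 16? True
  16 <= 23? True
  23 <= 25? True
  25 <= 30? True
  30 <= 31? True
  31 <= 34? True
  34 <= 42? True
Every consecutive pair is in order, so the list is non-decreasing.
Final answer: Yes


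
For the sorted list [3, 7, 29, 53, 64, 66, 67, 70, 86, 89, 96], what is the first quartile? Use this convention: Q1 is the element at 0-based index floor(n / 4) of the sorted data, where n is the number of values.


The list has n = 11 elements.
Q1 index = floor(11 / 4) = floor(2.75) = 2
Counting from index 0 in the sorted data, the element at index 2 is 29.
Final answer: 29


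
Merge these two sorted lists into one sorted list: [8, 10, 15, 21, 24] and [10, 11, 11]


List A: [8, 10, 15, 21, 24]
List B: [10, 11, 11]
Repeatedly compare the front elements and take the smaller:
  8 vs 10 -> take 8
  10 vs 10 -> take 10
  15 vs 10 -> take 10
  15 vs 11 -> take 11
  15 vs 11 -> take 11
  B is exhausted; append the rest of A: [15, 21, 24]
Final answer: [8, 10, 10, 11, 11, 15, 21, 24]


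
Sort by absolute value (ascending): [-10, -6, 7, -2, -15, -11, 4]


Compute absolute values:
  |-10| = 10
  |-6| = 6
  |7| = 7
  |-2| = 2
  |-15| = 15
  |-11| = 11
  |4| = 4
Absolute values in increasing order: 2 < 4 < 6 < 7 < 10 < 11 < 15
Listing the original numbers in that order gives the answer.
Final answer: [-2, 4, -6, 7, -10, -11, -15]


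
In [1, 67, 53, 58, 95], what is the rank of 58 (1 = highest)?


Sort descending: [95, 67, 58, 53, 1]
Find 58 in the sorted list.
58 is at position 3.
Final answer: 3


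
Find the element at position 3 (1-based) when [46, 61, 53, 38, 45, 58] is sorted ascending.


Sort ascending: [38, 45, 46, 53, 58, 61]
The 3rd element (1-indexed) is at index 2.
Value = 46
Final answer: 46


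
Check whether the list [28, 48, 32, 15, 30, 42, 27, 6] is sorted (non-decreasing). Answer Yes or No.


Check consecutive pairs:
  28 <= 48? True
  48 <= 32? False
  32 <= 15? False
  15 <= 30? True
  30 <= 42? True
  42 <= 27? False
  27 <= 6? False
4 consecutive pair(s) are out of order, so the list is not sorted.
Final answer: No


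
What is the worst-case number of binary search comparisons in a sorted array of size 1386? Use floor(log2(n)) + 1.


Binary search halves the search space each step.
Maximum comparisons = floor(log2(1386)) + 1
log2(1386) = 10.4367
floor(log2(1386)) = 10, so 10 + 1 = 11
Final answer: 11


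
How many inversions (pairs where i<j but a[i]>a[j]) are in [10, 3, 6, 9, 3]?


For each element, count the later elements that are smaller than it:
  10 (index 0): smaller elements after it = [3, 6, 9, 3] -> 4
  3 (index 1): smaller elements after it = [] -> 0
  6 (index 2): smaller elements after it = [3] -> 1
  9 (index 3): smaller elements after it = [3] -> 1
Total inversions = 4 + 0 + 1 + 1 = 6
Final answer: 6


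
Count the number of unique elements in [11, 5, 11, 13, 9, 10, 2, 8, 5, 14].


List all unique values:
Distinct values: [2, 5, 8, 9, 10, 11, 13, 14]
Count = 8
Final answer: 8


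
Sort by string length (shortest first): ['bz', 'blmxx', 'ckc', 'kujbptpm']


Compute lengths:
  'bz' has length 2
  'blmxx' has length 5
  'ckc' has length 3
  'kujbptpm' has length 8
Lengths in increasing order: 2 < 3 < 5 < 8
Listing the words in that order gives the answer.
Final answer: ['bz', 'ckc', 'blmxx', 'kujbptpm']


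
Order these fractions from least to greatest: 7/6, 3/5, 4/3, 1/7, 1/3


Convert to decimal for comparison:
  7/6 = 1.1667
  3/5 = 0.6
  4/3 = 1.3333
  1/7 = 0.1429
  1/3 = 0.3333
Decimals in increasing order: 0.1429 < 0.3333 < 0.6 < 1.1667 < 1.3333
Writing each back as its fraction gives the sorted order.
Final answer: 1/7, 1/3, 3/5, 7/6, 4/3


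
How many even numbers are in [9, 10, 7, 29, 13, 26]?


Check each element:
  9 is odd
  10 is even
  7 is odd
  29 is odd
  13 is odd
  26 is even
Evens: [10, 26]
Count of evens = 2
Final answer: 2


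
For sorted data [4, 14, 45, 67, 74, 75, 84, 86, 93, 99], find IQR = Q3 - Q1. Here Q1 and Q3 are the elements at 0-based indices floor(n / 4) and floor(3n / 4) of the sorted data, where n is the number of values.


The data has n = 10 elements.
Q1 index = floor(10 / 4) = floor(2.5) = 2; Q3 index = floor(3 * 10 / 4) = floor(7.5) = 7
Q1 = element at index 2 = 45
Q3 = element at index 7 = 86
IQR = 86 - 45 = 41
Final answer: 41


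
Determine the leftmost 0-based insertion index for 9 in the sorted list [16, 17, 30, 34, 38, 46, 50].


List is sorted: [16, 17, 30, 34, 38, 46, 50]
We need the leftmost position where 9 can be inserted, i.e. the first index whose element is >= 9 (or the end of the list if none is).
Binary search with low=0, high=7 (0-based indices):
  low=0, high=7, mid=3: a[3]=34 >= 9, so high = 3
  low=0, high=3, mid=1: a[1]=17 >= 9, so high = 1
  low=0, high=1, mid=0: a[0]=16 >= 9, so high = 0
Now low = high = 0, so the insertion index is 0.
Final answer: 0


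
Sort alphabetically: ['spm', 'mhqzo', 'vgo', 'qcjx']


Compare strings character by character (the first differing letter decides):
  'mhqzo' < 'qcjx' since 'm' < 'q' at position 1
  'qcjx' < 'spm' since 'q' < 's' at position 1
  'spm' < 'vgo' since 's' < 'v' at position 1
Chaining these comparisons gives the alphabetical order.
Final answer: ['mhqzo', 'qcjx', 'spm', 'vgo']


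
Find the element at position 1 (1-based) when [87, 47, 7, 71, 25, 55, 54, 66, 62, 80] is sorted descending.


Sort descending: [87, 80, 71, 66, 62, 55, 54, 47, 25, 7]
The 1st element (1-indexed) is at index 0.
Value = 87
Final answer: 87


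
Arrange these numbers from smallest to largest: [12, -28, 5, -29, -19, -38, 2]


Original list: [12, -28, 5, -29, -19, -38, 2]
Repeatedly take the smallest remaining element:
  Remaining [12, -28, 5, -29, -19, -38, 2] -> smallest is -38
  Remaining [12, -28, 5, -29, -19, 2] -> smallest is -29
  Remaining [12, -28, 5, -19, 2] -> smallest is -28
  Remaining [12, 5, -19, 2] -> smallest is -19
  Remaining [12, 5, 2] -> smallest is 2
  Remaining [12, 5] -> smallest is 5
  Remaining [12] -> smallest is 12
Collecting the picks in order gives the sorted list.
Final answer: [-38, -29, -28, -19, 2, 5, 12]


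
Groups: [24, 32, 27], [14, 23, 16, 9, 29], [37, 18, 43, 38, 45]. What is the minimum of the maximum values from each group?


Find max of each group:
  Group 1: [24, 32, 27] -> max = 32
  Group 2: [14, 23, 16, 9, 29] -> max = 29
  Group 3: [37, 18, 43, 38, 45] -> max = 45
Maxes: [32, 29, 45]
Minimum of maxes = 29
Final answer: 29


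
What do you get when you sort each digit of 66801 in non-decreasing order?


The number 66801 has digits: 6, 6, 8, 0, 1
Sorted: 0, 1, 6, 6, 8
Joining the sorted digits gives the result.
Final answer: 01668


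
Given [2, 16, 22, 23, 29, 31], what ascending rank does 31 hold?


Sort ascending: [2, 16, 22, 23, 29, 31]
Find 31 in the sorted list.
31 is at position 6 (1-indexed).
Final answer: 6


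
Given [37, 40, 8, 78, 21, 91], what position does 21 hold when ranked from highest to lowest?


Sort descending: [91, 78, 40, 37, 21, 8]
Find 21 in the sorted list.
21 is at position 5.
Final answer: 5


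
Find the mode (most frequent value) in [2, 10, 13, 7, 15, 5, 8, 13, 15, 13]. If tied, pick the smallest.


Count the frequency of each value:
  2 appears 1 time(s)
  5 appears 1 time(s)
  7 appears 1 time(s)
  8 appears 1 time(s)
  10 appears 1 time(s)
  13 appears 3 time(s)
  15 appears 2 time(s)
Maximum frequency is 3.
Only 13 reaches that frequency, so it is the mode.
Final answer: 13


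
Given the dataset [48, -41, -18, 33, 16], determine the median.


First, sort the list: [-41, -18, 16, 33, 48]
The list has 5 elements (odd count).
The middle index is 2 (0-based), and the element there is 16.
Final answer: 16


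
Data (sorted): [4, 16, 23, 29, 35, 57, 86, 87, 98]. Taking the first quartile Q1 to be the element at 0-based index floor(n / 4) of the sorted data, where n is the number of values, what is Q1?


The list has n = 9 elements.
Q1 index = floor(9 / 4) = floor(2.25) = 2
Counting from index 0 in the sorted data, the element at index 2 is 23.
Final answer: 23


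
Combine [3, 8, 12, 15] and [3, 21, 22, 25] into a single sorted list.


List A: [3, 8, 12, 15]
List B: [3, 21, 22, 25]
Repeatedly compare the front elements and take the smaller:
  3 vs 3 -> take 3
  8 vs 3 -> take 3
  8 vs 21 -> take 8
  12 vs 21 -> take 12
  15 vs 21 -> take 15
  A is exhausted; append the rest of B: [21, 22, 25]
Final answer: [3, 3, 8, 12, 15, 21, 22, 25]


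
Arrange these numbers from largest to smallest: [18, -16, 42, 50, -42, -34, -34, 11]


Original list: [18, -16, 42, 50, -42, -34, -34, 11]
Repeatedly take the largest remaining element:
  Remaining [18, -16, 42, 50, -42, -34, -34, 11] -> largest is 50
  Remaining [18, -16, 42, -42, -34, -34, 11] -> largest is 42
  Remaining [18, -16, -42, -34, -34, 11] -> largest is 18
  Remaining [-16, -42, -34, -34, 11] -> largest is 11
  Remaining [-16, -42, -34, -34] -> largest is -16
  Remaining [-42, -34, -34] -> largest is -34
  Remaining [-42, -34] -> largest is -34
  Remaining [-42] -> largest is -42
Collecting the picks in order gives the descending list.
Final answer: [50, 42, 18, 11, -16, -34, -34, -42]


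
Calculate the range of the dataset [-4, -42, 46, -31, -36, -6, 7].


Maximum value: 46
Minimum value: -42
Range = 46 - (-42) = 88
Final answer: 88


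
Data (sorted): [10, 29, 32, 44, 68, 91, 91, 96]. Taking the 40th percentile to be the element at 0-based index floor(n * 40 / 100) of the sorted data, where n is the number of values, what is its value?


The dataset has n = 8 elements.
Index = floor(8 * 40 / 100) = floor(320 / 100) = floor(3.2) = 3
Counting from index 0 in the sorted data, the element at index 3 is 44.
Final answer: 44


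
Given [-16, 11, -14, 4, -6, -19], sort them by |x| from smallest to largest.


Compute absolute values:
  |-16| = 16
  |11| = 11
  |-14| = 14
  |4| = 4
  |-6| = 6
  |-19| = 19
Absolute values in increasing order: 4 < 6 < 11 < 14 < 16 < 19
Listing the original numbers in that order gives the answer.
Final answer: [4, -6, 11, -14, -16, -19]


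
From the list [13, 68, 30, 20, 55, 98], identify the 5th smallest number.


Sort ascending: [13, 20, 30, 55, 68, 98]
The 5th element (1-indexed) is at index 4.
Value = 68
Final answer: 68


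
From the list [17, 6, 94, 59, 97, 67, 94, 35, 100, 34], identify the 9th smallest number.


Sort ascending: [6, 17, 34, 35, 59, 67, 94, 94, 97, 100]
The 9th element (1-indexed) is at index 8.
Value = 97
Final answer: 97


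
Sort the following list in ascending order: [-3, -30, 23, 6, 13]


Original list: [-3, -30, 23, 6, 13]
Repeatedly take the smallest remaining element:
  Remaining [-3, -30, 23, 6, 13] -> smallest is -30
  Remaining [-3, 23, 6, 13] -> smallest is -3
  Remaining [23, 6, 13] -> smallest is 6
  Remaining [23, 13] -> smallest is 13
  Remaining [23] -> smallest is 23
Collecting the picks in order gives the sorted list.
Final answer: [-30, -3, 6, 13, 23]


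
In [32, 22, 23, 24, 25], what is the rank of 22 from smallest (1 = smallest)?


Sort ascending: [22, 23, 24, 25, 32]
Find 22 in the sorted list.
22 is at position 1 (1-indexed).
Final answer: 1


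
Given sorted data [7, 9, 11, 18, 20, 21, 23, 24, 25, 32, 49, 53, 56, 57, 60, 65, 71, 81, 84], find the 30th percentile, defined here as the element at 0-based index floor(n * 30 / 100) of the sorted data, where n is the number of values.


The dataset has n = 19 elements.
Index = floor(19 * 30 / 100) = floor(570 / 100) = floor(5.7) = 5
Counting from index 0 in the sorted data, the element at index 5 is 21.
Final answer: 21


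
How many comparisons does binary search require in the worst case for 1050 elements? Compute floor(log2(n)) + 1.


Binary search halves the search space each step.
Maximum comparisons = floor(log2(1050)) + 1
log2(1050) = 10.0362
floor(log2(1050)) = 10, so 10 + 1 = 11
Final answer: 11


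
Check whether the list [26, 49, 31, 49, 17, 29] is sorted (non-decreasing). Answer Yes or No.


Check consecutive pairs:
  26 <= 49? True
  49 <= 31? False
  31 <= 49? True
  49 <= 17? False
  17 <= 29? True
2 consecutive pair(s) are out of order, so the list is not sorted.
Final answer: No


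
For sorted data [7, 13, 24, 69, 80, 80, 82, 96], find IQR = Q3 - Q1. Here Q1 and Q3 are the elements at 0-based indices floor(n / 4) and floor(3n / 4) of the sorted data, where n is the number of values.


The data has n = 8 elements.
Q1 index = floor(8 / 4) = floor(2) = 2; Q3 index = floor(3 * 8 / 4) = floor(6) = 6
Q1 = element at index 2 = 24
Q3 = element at index 6 = 82
IQR = 82 - 24 = 58
Final answer: 58


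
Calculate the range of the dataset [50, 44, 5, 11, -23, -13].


Maximum value: 50
Minimum value: -23
Range = 50 - (-23) = 73
Final answer: 73


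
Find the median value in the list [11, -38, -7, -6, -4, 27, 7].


First, sort the list: [-38, -7, -6, -4, 7, 11, 27]
The list has 7 elements (odd count).
The middle index is 3 (0-based), and the element there is -4.
Final answer: -4


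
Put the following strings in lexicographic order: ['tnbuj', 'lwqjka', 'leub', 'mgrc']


Compare strings character by character (the first differing letter decides):
  'leub' < 'lwqjka' since 'e' < 'w' at position 2
  'lwqjka' < 'mgrc' since 'l' < 'm' at position 1
  'mgrc' < 'tnbuj' since 'm' < 't' at position 1
Chaining these comparisons gives the alphabetical order.
Final answer: ['leub', 'lwqjka', 'mgrc', 'tnbuj']


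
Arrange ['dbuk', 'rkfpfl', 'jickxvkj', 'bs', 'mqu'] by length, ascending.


Compute lengths:
  'dbuk' has length 4
  'rkfpfl' has length 6
  'jickxvkj' has length 8
  'bs' has length 2
  'mqu' has length 3
Lengths in increasing order: 2 < 3 < 4 < 6 < 8
Listing the words in that order gives the answer.
Final answer: ['bs', 'mqu', 'dbuk', 'rkfpfl', 'jickxvkj']


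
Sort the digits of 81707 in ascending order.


The number 81707 has digits: 8, 1, 7, 0, 7
Sorted: 0, 1, 7, 7, 8
Joining the sorted digits gives the result.
Final answer: 01778


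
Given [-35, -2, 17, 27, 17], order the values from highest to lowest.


Original list: [-35, -2, 17, 27, 17]
Repeatedly take the largest remaining element:
  Remaining [-35, -2, 17, 27, 17] -> largest is 27
  Remaining [-35, -2, 17, 17] -> largest is 17
  Remaining [-35, -2, 17] -> largest is 17
  Remaining [-35, -2] -> largest is -2
  Remaining [-35] -> largest is -35
Collecting the picks in order gives the descending list.
Final answer: [27, 17, 17, -2, -35]


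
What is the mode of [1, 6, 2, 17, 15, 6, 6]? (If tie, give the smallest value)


Count the frequency of each value:
  1 appears 1 time(s)
  2 appears 1 time(s)
  6 appears 3 time(s)
  15 appears 1 time(s)
  17 appears 1 time(s)
Maximum frequency is 3.
Only 6 reaches that frequency, so it is the mode.
Final answer: 6


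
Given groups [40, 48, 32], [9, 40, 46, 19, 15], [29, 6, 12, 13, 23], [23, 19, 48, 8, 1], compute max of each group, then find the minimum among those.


Find max of each group:
  Group 1: [40, 48, 32] -> max = 48
  Group 2: [9, 40, 46, 19, 15] -> max = 46
  Group 3: [29, 6, 12, 13, 23] -> max = 29
  Group 4: [23, 19, 48, 8, 1] -> max = 48
Maxes: [48, 46, 29, 48]
Minimum of maxes = 29
Final answer: 29


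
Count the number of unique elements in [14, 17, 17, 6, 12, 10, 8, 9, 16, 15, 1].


List all unique values:
Distinct values: [1, 6, 8, 9, 10, 12, 14, 15, 16, 17]
Count = 10
Final answer: 10


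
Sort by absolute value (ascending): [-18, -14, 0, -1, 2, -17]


Compute absolute values:
  |-18| = 18
  |-14| = 14
  |0| = 0
  |-1| = 1
  |2| = 2
  |-17| = 17
Absolute values in increasing order: 0 < 1 < 2 < 14 < 17 < 18
Listing the original numbers in that order gives the answer.
Final answer: [0, -1, 2, -14, -17, -18]


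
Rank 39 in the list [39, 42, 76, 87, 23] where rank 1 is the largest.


Sort descending: [87, 76, 42, 39, 23]
Find 39 in the sorted list.
39 is at position 4.
Final answer: 4


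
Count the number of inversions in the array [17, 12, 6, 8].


For each element, count the later elements that are smaller than it:
  17 (index 0): smaller elements after it = [12, 6, 8] -> 3
  12 (index 1): smaller elements after it = [6, 8] -> 2
  6 (index 2): smaller elements after it = [] -> 0
Total inversions = 3 + 2 + 0 = 5
Final answer: 5


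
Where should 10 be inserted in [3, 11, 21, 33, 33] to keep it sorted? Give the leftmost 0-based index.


List is sorted: [3, 11, 21, 33, 33]
We need the leftmost position where 10 can be inserted, i.e. the first index whose element is >= 10 (or the end of the list if none is).
Binary search with low=0, high=5 (0-based indices):
  low=0, high=5, mid=2: a[2]=21 >= 10, so high = 2
  low=0, high=2, mid=1: a[1]=11 >= 10, so high = 1
  low=0, high=1, mid=0: a[0]=3 < 10, so low = 1
Now low = high = 1, so the insertion index is 1.
Final answer: 1


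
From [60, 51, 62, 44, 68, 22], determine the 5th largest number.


Sort descending: [68, 62, 60, 51, 44, 22]
The 5th element (1-indexed) is at index 4.
Value = 44
Final answer: 44


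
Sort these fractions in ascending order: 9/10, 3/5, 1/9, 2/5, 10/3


Convert to decimal for comparison:
  9/10 = 0.9
  3/5 = 0.6
  1/9 = 0.1111
  2/5 = 0.4
  10/3 = 3.3333
Decimals in increasing order: 0.1111 < 0.4 < 0.6 < 0.9 < 3.3333
Writing each back as its fraction gives the sorted order.
Final answer: 1/9, 2/5, 3/5, 9/10, 10/3


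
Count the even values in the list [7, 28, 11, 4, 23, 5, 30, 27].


Check each element:
  7 is odd
  28 is even
  11 is odd
  4 is even
  23 is odd
  5 is odd
  30 is even
  27 is odd
Evens: [28, 4, 30]
Count of evens = 3
Final answer: 3


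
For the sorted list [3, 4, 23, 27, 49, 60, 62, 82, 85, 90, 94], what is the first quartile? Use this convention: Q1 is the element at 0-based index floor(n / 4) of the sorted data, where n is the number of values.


The list has n = 11 elements.
Q1 index = floor(11 / 4) = floor(2.75) = 2
Counting from index 0 in the sorted data, the element at index 2 is 23.
Final answer: 23


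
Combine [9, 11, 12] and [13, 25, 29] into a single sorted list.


List A: [9, 11, 12]
List B: [13, 25, 29]
Repeatedly compare the front elements and take the smaller:
  9 vs 13 -> take 9
  11 vs 13 -> take 11
  12 vs 13 -> take 12
  A is exhausted; append the rest of B: [13, 25, 29]
Final answer: [9, 11, 12, 13, 25, 29]


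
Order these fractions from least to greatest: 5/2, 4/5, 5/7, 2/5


Convert to decimal for comparison:
  5/2 = 2.5
  4/5 = 0.8
  5/7 = 0.7143
  2/5 = 0.4
Decimals in increasing order: 0.4 < 0.7143 < 0.8 < 2.5
Writing each back as its fraction gives the sorted order.
Final answer: 2/5, 5/7, 4/5, 5/2


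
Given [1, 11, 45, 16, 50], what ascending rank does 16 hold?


Sort ascending: [1, 11, 16, 45, 50]
Find 16 in the sorted list.
16 is at position 3 (1-indexed).
Final answer: 3


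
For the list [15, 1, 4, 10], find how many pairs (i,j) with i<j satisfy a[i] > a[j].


For each element, count the later elements that are smaller than it:
  15 (index 0): smaller elements after it = [1, 4, 10] -> 3
  1 (index 1): smaller elements after it = [] -> 0
  4 (index 2): smaller elements after it = [] -> 0
Total inversions = 3 + 0 + 0 = 3
Final answer: 3


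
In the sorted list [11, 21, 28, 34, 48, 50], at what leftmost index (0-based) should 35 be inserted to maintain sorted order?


List is sorted: [11, 21, 28, 34, 48, 50]
We need the leftmost position where 35 can be inserted, i.e. the first index whose element is >= 35 (or the end of the list if none is).
Binary search with low=0, high=6 (0-based indices):
  low=0, high=6, mid=3: a[3]=34 < 35, so low = 4
  low=4, high=6, mid=5: a[5]=50 >= 35, so high = 5
  low=4, high=5, mid=4: a[4]=48 >= 35, so high = 4
Now low = high = 4, so the insertion index is 4.
Final answer: 4


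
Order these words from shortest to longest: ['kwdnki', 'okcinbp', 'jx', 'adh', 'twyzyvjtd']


Compute lengths:
  'kwdnki' has length 6
  'okcinbp' has length 7
  'jx' has length 2
  'adh' has length 3
  'twyzyvjtd' has length 9
Lengths in increasing order: 2 < 3 < 6 < 7 < 9
Listing the words in that order gives the answer.
Final answer: ['jx', 'adh', 'kwdnki', 'okcinbp', 'twyzyvjtd']


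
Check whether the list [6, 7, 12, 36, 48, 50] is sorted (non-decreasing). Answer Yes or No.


Check consecutive pairs:
  6 <= 7? True
  7 <= 12? True
  12 <= 36? True
  36 <= 48? True
  48 <= 50? True
Every consecutive pair is in order, so the list is non-decreasing.
Final answer: Yes


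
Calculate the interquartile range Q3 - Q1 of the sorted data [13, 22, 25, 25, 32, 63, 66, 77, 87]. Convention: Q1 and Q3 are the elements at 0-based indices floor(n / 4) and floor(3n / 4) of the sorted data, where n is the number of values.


The data has n = 9 elements.
Q1 index = floor(9 / 4) = floor(2.25) = 2; Q3 index = floor(3 * 9 / 4) = floor(6.75) = 6
Q1 = element at index 2 = 25
Q3 = element at index 6 = 66
IQR = 66 - 25 = 41
Final answer: 41


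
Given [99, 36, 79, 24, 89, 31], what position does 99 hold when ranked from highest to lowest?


Sort descending: [99, 89, 79, 36, 31, 24]
Find 99 in the sorted list.
99 is at position 1.
Final answer: 1


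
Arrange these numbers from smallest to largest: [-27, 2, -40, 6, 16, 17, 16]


Original list: [-27, 2, -40, 6, 16, 17, 16]
Repeatedly take the smallest remaining element:
  Remaining [-27, 2, -40, 6, 16, 17, 16] -> smallest is -40
  Remaining [-27, 2, 6, 16, 17, 16] -> smallest is -27
  Remaining [2, 6, 16, 17, 16] -> smallest is 2
  Remaining [6, 16, 17, 16] -> smallest is 6
  Remaining [16, 17, 16] -> smallest is 16
  Remaining [17, 16] -> smallest is 16
  Remaining [17] -> smallest is 17
Collecting the picks in order gives the sorted list.
Final answer: [-40, -27, 2, 6, 16, 16, 17]


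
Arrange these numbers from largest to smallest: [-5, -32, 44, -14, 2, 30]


Original list: [-5, -32, 44, -14, 2, 30]
Repeatedly take the largest remaining element:
  Remaining [-5, -32, 44, -14, 2, 30] -> largest is 44
  Remaining [-5, -32, -14, 2, 30] -> largest is 30
  Remaining [-5, -32, -14, 2] -> largest is 2
  Remaining [-5, -32, -14] -> largest is -5
  Remaining [-32, -14] -> largest is -14
  Remaining [-32] -> largest is -32
Collecting the picks in order gives the descending list.
Final answer: [44, 30, 2, -5, -14, -32]


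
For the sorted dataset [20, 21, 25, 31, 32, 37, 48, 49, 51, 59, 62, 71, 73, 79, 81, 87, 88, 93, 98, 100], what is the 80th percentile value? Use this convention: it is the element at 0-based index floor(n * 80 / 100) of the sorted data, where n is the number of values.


The dataset has n = 20 elements.
Index = floor(20 * 80 / 100) = floor(1600 / 100) = floor(16) = 16
Counting from index 0 in the sorted data, the element at index 16 is 88.
Final answer: 88


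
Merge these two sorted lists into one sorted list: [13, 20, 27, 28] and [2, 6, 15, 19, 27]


List A: [13, 20, 27, 28]
List B: [2, 6, 15, 19, 27]
Repeatedly compare the front elements and take the smaller:
  13 vs 2 -> take 2
  13 vs 6 -> take 6
  13 vs 15 -> take 13
  20 vs 15 -> take 15
  20 vs 19 -> take 19
  20 vs 27 -> take 20
  27 vs 27 -> take 27
  28 vs 27 -> take 27
  B is exhausted; append the rest of A: [28]
Final answer: [2, 6, 13, 15, 19, 20, 27, 27, 28]


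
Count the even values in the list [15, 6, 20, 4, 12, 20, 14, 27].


Check each element:
  15 is odd
  6 is even
  20 is even
  4 is even
  12 is even
  20 is even
  14 is even
  27 is odd
Evens: [6, 20, 4, 12, 20, 14]
Count of evens = 6
Final answer: 6


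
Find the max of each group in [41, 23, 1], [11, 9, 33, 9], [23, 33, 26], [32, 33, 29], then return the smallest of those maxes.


Find max of each group:
  Group 1: [41, 23, 1] -> max = 41
  Group 2: [11, 9, 33, 9] -> max = 33
  Group 3: [23, 33, 26] -> max = 33
  Group 4: [32, 33, 29] -> max = 33
Maxes: [41, 33, 33, 33]
Minimum of maxes = 33
Final answer: 33


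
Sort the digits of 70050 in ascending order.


The number 70050 has digits: 7, 0, 0, 5, 0
Sorted: 0, 0, 0, 5, 7
Joining the sorted digits gives the result.
Final answer: 00057


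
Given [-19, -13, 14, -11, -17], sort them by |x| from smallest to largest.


Compute absolute values:
  |-19| = 19
  |-13| = 13
  |14| = 14
  |-11| = 11
  |-17| = 17
Absolute values in increasing order: 11 < 13 < 14 < 17 < 19
Listing the original numbers in that order gives the answer.
Final answer: [-11, -13, 14, -17, -19]


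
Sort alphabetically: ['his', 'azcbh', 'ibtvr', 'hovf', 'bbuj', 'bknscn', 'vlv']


Compare strings character by character (the first differing letter decides):
  'azcbh' < 'bbuj' since 'a' < 'b' at position 1
  'bbuj' < 'bknscn' since 'b' < 'k' at position 2
  'bknscn' < 'his' since 'b' < 'h' at position 1
  'his' < 'hovf' since 'i' < 'o' at position 2
  'hovf' < 'ibtvr' since 'h' < 'i' at position 1
  'ibtvr' < 'vlv' since 'i' < 'v' at position 1
Chaining these comparisons gives the alphabetical order.
Final answer: ['azcbh', 'bbuj', 'bknscn', 'his', 'hovf', 'ibtvr', 'vlv']


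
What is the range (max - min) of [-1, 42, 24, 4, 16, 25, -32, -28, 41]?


Maximum value: 42
Minimum value: -32
Range = 42 - (-32) = 74
Final answer: 74


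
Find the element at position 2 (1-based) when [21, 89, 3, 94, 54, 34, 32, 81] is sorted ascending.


Sort ascending: [3, 21, 32, 34, 54, 81, 89, 94]
The 2nd element (1-indexed) is at index 1.
Value = 21
Final answer: 21


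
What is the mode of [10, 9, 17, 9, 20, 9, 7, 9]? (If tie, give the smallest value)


Count the frequency of each value:
  7 appears 1 time(s)
  9 appears 4 time(s)
  10 appears 1 time(s)
  17 appears 1 time(s)
  20 appears 1 time(s)
Maximum frequency is 4.
Only 9 reaches that frequency, so it is the mode.
Final answer: 9


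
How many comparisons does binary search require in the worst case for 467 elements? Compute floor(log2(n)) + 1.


Binary search halves the search space each step.
Maximum comparisons = floor(log2(467)) + 1
log2(467) = 8.8673
floor(log2(467)) = 8, so 8 + 1 = 9
Final answer: 9
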